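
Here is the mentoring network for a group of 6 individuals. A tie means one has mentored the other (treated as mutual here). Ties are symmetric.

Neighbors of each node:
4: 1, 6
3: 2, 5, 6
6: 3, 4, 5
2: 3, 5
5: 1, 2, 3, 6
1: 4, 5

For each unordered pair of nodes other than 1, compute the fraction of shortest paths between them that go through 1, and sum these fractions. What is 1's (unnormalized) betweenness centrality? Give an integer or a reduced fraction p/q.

5/6

Pairs whose geodesics pass through 1 — 4–2: 1/3; 4–5: 1/2.
All other pairs contribute 0.
Summing the contributions gives betweenness(1) = 5/6.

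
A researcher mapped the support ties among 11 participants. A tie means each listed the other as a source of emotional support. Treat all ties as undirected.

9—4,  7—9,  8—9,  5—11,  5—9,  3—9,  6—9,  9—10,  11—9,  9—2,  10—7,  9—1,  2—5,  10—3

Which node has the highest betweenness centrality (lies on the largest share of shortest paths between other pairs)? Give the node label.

9

Unnormalized betweenness of each node: 1:0, 2:0, 3:0, 4:0, 5:1/2, 6:0, 7:0, 8:0, 9:40, 10:1/2, 11:0.
9 has the largest value, 40, making it the main broker — the node through which the most shortest paths run.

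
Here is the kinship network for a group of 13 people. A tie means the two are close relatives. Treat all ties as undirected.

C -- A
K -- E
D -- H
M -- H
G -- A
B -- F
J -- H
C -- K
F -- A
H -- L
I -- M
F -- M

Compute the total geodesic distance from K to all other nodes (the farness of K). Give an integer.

Distances from K: A:2, B:4, C:1, D:6, E:1, F:3, G:3, H:5, I:5, J:6, L:6, M:4.
Sum = 2 + 4 + 1 + 6 + 1 + 3 + 3 + 5 + 5 + 6 + 6 + 4 = 46.

46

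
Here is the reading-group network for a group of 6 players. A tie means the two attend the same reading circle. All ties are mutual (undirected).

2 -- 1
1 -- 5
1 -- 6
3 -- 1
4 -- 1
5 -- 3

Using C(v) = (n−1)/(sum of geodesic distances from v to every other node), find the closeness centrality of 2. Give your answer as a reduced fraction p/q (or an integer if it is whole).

Distances from 2: 1:1, 3:2, 4:2, 5:2, 6:2. Sum = 9.
n = 6, so closeness = 5/9.

5/9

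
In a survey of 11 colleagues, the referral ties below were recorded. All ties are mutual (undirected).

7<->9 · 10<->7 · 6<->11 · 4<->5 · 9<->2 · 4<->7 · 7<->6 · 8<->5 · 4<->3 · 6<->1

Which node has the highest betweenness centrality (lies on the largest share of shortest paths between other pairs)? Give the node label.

7

Unnormalized betweenness of each node: 1:0, 2:0, 3:0, 4:23, 5:9, 6:17, 7:35, 8:0, 9:9, 10:0, 11:0.
7 has the largest value, 35, making it the main broker — the node through which the most shortest paths run.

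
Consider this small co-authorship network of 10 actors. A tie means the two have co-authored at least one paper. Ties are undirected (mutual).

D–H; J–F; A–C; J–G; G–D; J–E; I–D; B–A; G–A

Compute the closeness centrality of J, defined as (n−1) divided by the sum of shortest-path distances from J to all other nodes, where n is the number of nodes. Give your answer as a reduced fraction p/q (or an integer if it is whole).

9/19

Distances from J: A:2, B:3, C:3, D:2, E:1, F:1, G:1, H:3, I:3. Sum = 19.
n = 10, so closeness = 9/19.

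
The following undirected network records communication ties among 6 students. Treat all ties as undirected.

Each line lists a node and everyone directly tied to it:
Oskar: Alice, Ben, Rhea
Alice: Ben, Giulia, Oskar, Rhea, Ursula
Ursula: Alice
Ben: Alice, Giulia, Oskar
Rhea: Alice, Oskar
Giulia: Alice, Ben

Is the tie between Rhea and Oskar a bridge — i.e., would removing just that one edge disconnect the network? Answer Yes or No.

No

Even without that edge, Rhea still reaches Oskar via Rhea – Alice – Oskar, so the network stays connected. Not a bridge.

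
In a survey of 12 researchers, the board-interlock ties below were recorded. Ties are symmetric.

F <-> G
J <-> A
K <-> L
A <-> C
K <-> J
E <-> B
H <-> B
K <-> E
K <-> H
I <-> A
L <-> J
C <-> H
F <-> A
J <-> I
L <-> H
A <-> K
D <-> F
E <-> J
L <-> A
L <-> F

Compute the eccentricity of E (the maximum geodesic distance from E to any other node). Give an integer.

Distances from E: A:2, B:1, C:3, D:4, F:3, G:4, H:2, I:2, J:1, K:1, L:2.
The largest is 4 (to D and G), so the eccentricity of E is 4.

4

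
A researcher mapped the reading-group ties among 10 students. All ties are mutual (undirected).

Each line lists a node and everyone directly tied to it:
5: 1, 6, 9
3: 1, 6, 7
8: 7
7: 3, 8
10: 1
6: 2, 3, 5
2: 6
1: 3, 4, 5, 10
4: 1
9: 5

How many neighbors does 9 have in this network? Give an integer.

9 is directly tied to 5. That is 1 neighbor, so the degree of 9 is 1.

1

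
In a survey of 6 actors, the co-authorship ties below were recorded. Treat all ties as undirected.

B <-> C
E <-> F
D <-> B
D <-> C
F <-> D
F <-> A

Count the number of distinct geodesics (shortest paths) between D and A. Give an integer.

The shortest distance is 2, and the only length-2 path is D–F–A. So there is exactly 1 shortest path.

1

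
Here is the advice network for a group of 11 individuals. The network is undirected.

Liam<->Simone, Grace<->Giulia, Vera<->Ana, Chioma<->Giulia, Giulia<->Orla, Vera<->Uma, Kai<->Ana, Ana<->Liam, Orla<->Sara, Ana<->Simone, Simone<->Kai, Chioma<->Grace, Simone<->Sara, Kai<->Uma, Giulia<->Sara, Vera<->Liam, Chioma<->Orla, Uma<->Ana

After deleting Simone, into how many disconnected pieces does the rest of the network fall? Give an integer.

2

Without Simone, the remaining ties split the others into: {Chioma, Giulia, Grace, Orla, Sara}; {Ana, Kai, Liam, Uma, Vera}.
That's 2 separate components.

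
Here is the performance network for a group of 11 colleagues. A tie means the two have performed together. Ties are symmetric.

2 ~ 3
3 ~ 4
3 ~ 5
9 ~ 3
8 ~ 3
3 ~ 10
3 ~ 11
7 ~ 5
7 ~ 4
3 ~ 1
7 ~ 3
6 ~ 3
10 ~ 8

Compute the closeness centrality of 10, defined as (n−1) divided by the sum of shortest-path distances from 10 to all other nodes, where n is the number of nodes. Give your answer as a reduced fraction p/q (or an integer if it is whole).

5/9

Distances from 10: 1:2, 2:2, 3:1, 4:2, 5:2, 6:2, 7:2, 8:1, 9:2, 11:2. Sum = 18.
n = 11, so closeness = 10/18 = 5/9.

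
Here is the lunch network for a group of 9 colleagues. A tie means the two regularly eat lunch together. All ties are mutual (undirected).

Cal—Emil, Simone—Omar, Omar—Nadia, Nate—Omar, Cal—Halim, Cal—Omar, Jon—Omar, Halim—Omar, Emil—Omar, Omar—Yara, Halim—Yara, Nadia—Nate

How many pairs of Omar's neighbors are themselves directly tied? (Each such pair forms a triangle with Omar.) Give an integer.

Omar's neighbors: Cal, Emil, Halim, Jon, Nadia, Nate, Simone, and Yara.
Neighbor pairs that are themselves tied: Omar–Cal–Emil; Omar–Cal–Halim; Omar–Halim–Yara; Omar–Nadia–Nate. Each forms one triangle with Omar, for 4 in total.

4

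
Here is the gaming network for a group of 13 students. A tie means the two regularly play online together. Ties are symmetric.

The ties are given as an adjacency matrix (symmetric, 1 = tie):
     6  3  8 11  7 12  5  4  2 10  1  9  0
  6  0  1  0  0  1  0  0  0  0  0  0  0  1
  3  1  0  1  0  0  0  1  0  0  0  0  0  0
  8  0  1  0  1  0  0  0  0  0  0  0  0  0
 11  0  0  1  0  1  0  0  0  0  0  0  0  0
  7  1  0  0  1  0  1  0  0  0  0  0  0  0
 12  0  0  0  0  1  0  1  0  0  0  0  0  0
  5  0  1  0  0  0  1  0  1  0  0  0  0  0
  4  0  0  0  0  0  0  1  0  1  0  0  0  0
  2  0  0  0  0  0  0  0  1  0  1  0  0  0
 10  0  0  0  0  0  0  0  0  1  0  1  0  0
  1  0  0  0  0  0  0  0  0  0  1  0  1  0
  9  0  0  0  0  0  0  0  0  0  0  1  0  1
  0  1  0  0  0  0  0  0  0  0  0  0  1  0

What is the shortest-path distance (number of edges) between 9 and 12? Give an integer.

One shortest route is 9 – 0 – 6 – 7 – 12, which uses 4 edges, and at distance 3 from 9 we only reach {2, 3, 7}, which does not include 12. So d(9,12) = 4.

4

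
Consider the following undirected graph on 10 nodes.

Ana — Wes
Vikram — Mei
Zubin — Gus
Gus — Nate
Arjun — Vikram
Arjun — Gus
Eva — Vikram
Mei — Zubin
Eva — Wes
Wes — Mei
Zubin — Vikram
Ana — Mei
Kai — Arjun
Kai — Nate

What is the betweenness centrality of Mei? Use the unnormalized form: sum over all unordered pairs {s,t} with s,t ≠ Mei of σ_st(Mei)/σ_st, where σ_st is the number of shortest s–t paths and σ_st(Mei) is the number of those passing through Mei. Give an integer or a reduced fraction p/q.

Pairs whose geodesics pass through Mei — Zubin–Wes: 1; Zubin–Ana: 1; Gus–Wes: 1; Gus–Ana: 1; Nate–Wes: 1; Nate–Ana: 1; Kai–Wes: 1/2; Kai–Ana: 1; Arjun–Wes: 1/2; Arjun–Ana: 1; Vikram–Wes: 1/2; Vikram–Ana: 1.
All other pairs contribute 0.
Summing the contributions gives betweenness(Mei) = 21/2.

21/2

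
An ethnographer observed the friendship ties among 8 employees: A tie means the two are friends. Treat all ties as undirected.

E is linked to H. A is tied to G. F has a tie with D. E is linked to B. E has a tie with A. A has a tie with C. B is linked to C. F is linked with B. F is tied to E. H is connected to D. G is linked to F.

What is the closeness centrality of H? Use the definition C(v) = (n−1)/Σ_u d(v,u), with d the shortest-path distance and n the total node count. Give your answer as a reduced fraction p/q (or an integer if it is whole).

1/2

Distances from H: A:2, B:2, C:3, D:1, E:1, F:2, G:3. Sum = 14.
n = 8, so closeness = 7/14 = 1/2.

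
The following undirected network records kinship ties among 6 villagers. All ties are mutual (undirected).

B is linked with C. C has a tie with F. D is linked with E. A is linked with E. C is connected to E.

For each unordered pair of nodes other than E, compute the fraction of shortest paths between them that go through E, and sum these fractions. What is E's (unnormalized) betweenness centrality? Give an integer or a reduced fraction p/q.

Pairs whose geodesics pass through E — C–D: 1; C–A: 1; D–A: 1; D–F: 1; D–B: 1; A–F: 1; A–B: 1.
All other pairs contribute 0.
Summing the contributions gives betweenness(E) = 7.

7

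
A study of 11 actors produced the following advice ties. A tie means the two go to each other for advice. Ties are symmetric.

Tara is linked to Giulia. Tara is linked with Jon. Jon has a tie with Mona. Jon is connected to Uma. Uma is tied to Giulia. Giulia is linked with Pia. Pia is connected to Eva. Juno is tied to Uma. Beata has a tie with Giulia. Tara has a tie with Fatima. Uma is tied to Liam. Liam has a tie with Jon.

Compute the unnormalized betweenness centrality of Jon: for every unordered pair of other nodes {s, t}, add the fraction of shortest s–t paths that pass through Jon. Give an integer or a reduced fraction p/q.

13

Pairs whose geodesics pass through Jon — Fatima–Juno: 1/2; Fatima–Uma: 1/2; Fatima–Liam: 1; Fatima–Mona: 1; Juno–Tara: 1/2; Juno–Mona: 1; Eva–Mona: 2/2; Beata–Mona: 2/2; Uma–Tara: 1/2; Uma–Mona: 1; Liam–Tara: 1; Liam–Mona: 1; Pia–Mona: 2/2; Giulia–Mona: 2/2 … (+1 more pairs).
All other pairs contribute 0.
Summing the contributions gives betweenness(Jon) = 13.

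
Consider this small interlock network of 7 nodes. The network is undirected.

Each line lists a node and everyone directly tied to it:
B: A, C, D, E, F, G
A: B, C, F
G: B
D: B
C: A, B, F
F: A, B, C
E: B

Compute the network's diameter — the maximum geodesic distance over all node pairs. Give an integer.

2

Eccentricity of each node (its greatest distance to any other): A:2, B:1, C:2, D:2, E:2, F:2, G:2.
The maximum eccentricity is 2, realized for instance by the pair C–G via C – B – G. So the diameter is 2.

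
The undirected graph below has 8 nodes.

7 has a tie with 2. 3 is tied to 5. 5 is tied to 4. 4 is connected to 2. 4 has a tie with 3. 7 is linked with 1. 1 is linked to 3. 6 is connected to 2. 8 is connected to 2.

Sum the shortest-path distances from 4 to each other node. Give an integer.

Distances from 4: 1:2, 2:1, 3:1, 5:1, 6:2, 7:2, 8:2.
Sum = 2 + 1 + 1 + 1 + 2 + 2 + 2 = 11.

11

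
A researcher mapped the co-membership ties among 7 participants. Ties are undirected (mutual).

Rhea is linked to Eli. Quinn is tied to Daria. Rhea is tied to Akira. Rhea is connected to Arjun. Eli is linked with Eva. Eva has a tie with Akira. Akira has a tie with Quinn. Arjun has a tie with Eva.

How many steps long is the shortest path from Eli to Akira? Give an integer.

One shortest route is Eli – Rhea – Akira, which uses 2 edges, and Eli and Akira are not directly tied, so nothing shorter exists. So d(Eli,Akira) = 2.

2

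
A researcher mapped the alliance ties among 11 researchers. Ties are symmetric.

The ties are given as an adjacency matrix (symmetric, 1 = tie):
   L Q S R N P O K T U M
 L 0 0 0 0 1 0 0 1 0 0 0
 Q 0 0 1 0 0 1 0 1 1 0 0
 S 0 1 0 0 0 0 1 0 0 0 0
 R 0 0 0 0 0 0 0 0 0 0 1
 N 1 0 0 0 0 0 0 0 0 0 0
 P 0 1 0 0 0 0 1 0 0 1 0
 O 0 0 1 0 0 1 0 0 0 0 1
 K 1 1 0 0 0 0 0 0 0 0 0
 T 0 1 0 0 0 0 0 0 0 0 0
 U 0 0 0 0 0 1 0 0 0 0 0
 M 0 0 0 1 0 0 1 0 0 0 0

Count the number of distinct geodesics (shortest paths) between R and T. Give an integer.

The shortest distance is 5. The length-5 paths are: R–M–O–S–Q–T; R–M–O–P–Q–T.
That gives 2 distinct shortest paths.

2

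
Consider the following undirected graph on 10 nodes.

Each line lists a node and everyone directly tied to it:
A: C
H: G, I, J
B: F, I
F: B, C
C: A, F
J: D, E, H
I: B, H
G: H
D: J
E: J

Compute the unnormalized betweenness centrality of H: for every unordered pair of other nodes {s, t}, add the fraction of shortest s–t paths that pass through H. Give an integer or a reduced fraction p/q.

23

Pairs whose geodesics pass through H — F–G: 1; F–D: 1; F–J: 1; F–E: 1; G–D: 1; G–B: 1; G–J: 1; G–C: 1; G–A: 1; G–I: 1; G–E: 1; D–B: 1; D–C: 1; D–A: 1 … (+9 more pairs).
All other pairs contribute 0.
Summing the contributions gives betweenness(H) = 23.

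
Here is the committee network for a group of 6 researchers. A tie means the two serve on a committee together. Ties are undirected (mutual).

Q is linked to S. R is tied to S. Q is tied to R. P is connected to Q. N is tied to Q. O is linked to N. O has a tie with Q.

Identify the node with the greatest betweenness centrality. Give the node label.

Q

Unnormalized betweenness of each node: N:0, O:0, P:0, Q:8, R:0, S:0.
Q has the largest value, 8, making it the main broker — the node through which the most shortest paths run.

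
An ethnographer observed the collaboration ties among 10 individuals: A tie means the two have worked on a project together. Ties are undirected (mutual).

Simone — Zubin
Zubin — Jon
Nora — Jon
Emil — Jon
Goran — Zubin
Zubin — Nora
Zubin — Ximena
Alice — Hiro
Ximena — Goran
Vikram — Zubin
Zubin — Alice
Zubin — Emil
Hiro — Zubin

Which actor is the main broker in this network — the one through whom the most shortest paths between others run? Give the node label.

Zubin

Unnormalized betweenness of each node: Alice:0, Emil:0, Goran:0, Hiro:0, Jon:1/2, Nora:0, Simone:0, Vikram:0, Ximena:0, Zubin:63/2.
Zubin has the largest value, 63/2, making it the main broker — the node through which the most shortest paths run.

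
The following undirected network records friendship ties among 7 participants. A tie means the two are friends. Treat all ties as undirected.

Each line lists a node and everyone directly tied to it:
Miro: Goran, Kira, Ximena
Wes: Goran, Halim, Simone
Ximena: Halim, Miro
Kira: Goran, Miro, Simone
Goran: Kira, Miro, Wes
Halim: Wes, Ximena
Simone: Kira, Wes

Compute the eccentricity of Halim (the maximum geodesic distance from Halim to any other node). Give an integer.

3

Distances from Halim: Goran:2, Kira:3, Miro:2, Simone:2, Wes:1, Ximena:1.
The largest is 3 (to Kira), so the eccentricity of Halim is 3.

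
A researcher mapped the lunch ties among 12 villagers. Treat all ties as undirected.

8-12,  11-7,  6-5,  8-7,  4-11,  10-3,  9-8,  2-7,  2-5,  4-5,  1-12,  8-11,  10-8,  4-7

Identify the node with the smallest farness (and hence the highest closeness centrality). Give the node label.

Farness (sum of distances to all others) for each node — 1:38, 2:27, 3:38, 4:26, 5:32, 6:42, 7:21, 8:20, 9:30, 10:28, 11:22, 12:28.
The smallest farness is 20, for 8, so 8 has the highest closeness.

8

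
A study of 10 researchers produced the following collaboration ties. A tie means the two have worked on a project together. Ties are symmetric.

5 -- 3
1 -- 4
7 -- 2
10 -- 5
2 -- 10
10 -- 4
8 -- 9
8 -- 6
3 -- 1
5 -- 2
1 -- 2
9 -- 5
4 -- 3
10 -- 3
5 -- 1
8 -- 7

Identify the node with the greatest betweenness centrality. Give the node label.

5

Unnormalized betweenness of each node: 1:47/15, 2:161/20, 3:79/60, 4:1/4, 5:667/60, 6:0, 7:24/5, 8:9, 9:36/5, 10:47/15.
5 has the largest value, 667/60, making it the main broker — the node through which the most shortest paths run.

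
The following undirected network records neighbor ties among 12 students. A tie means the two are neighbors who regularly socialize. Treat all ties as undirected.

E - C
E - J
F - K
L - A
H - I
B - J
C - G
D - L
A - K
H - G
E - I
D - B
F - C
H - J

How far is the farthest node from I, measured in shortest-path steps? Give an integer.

Distances from I: A:5, B:3, C:2, D:4, E:1, F:3, G:2, H:1, J:2, K:4, L:5.
The largest is 5 (to L and A), so the eccentricity of I is 5.

5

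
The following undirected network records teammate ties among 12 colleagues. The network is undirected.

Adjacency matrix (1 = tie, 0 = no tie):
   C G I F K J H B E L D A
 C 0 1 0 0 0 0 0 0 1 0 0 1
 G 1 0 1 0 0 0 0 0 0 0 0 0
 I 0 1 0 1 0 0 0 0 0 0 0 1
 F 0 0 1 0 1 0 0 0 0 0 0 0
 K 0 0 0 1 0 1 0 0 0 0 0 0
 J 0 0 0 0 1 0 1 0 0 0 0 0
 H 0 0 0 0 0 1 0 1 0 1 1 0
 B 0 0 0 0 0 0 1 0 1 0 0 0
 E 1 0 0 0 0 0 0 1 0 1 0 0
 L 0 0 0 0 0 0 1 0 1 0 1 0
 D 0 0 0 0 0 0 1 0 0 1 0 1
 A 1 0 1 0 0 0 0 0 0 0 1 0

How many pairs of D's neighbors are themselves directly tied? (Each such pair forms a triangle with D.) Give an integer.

D's neighbors: A, H, and L.
Neighbor pairs that are themselves tied: D–H–L. Each forms one triangle with D, for 1 in total.

1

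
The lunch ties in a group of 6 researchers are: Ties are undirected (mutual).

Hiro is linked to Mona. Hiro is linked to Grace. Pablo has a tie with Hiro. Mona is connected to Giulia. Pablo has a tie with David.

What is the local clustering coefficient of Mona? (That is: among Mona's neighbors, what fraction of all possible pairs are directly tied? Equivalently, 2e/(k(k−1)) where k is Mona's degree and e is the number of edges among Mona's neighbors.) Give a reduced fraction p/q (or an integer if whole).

Mona's neighbors: Giulia and Hiro (k = 2).
Possible neighbor pairs: C(2,2) = 1. Edges among them: none → e = 0.
Clustering(Mona) = 0/1.

0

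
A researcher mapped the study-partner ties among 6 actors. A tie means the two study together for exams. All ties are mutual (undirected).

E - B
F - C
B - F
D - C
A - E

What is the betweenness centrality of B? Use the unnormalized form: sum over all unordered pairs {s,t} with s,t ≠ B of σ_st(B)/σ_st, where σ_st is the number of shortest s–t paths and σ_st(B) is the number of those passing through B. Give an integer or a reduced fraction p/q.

6

Pairs whose geodesics pass through B — C–A: 1; C–E: 1; F–A: 1; F–E: 1; A–D: 1; D–E: 1.
All other pairs contribute 0.
Summing the contributions gives betweenness(B) = 6.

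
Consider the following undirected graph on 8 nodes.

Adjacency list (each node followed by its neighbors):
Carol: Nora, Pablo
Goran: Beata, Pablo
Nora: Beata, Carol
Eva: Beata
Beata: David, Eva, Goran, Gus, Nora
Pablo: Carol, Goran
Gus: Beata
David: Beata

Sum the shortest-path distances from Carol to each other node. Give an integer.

Distances from Carol: Beata:2, David:3, Eva:3, Goran:2, Gus:3, Nora:1, Pablo:1.
Sum = 2 + 3 + 3 + 2 + 3 + 1 + 1 = 15.

15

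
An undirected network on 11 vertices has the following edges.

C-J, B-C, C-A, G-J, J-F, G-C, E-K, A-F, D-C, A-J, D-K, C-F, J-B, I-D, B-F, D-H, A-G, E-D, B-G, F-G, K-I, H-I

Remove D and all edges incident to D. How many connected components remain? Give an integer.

Without D, the remaining ties split the others into: {A, B, C, F, G, J}; {E, H, I, K}.
That's 2 separate components.

2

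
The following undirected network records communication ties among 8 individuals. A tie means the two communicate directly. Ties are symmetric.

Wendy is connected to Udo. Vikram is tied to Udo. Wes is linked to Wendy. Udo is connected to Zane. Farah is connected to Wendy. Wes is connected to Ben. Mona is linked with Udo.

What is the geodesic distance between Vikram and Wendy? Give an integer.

2

One shortest route is Vikram – Udo – Wendy, which uses 2 edges, and Vikram and Wendy are not directly tied, so nothing shorter exists. So d(Vikram,Wendy) = 2.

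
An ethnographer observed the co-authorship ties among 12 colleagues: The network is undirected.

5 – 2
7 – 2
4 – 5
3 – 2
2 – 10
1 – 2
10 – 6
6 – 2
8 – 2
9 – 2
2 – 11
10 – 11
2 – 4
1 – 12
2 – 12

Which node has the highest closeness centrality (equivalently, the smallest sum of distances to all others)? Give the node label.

2

Farness (sum of distances to all others) for each node — 1:20, 2:11, 3:21, 4:20, 5:20, 6:20, 7:21, 8:21, 9:21, 10:19, 11:20, 12:20.
The smallest farness is 11, for 2, so 2 has the highest closeness.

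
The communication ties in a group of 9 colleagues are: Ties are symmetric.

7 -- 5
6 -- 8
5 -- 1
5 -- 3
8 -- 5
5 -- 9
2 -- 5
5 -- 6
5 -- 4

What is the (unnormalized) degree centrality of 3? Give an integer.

1

3 is directly tied to 5. That is 1 neighbor, so the degree of 3 is 1.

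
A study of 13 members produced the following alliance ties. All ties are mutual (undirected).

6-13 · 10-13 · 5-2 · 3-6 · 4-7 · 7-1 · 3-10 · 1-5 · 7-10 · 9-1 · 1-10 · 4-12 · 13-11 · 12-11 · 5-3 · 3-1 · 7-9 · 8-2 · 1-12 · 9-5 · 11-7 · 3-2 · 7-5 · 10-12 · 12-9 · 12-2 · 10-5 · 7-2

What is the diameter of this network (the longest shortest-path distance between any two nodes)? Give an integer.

4

Eccentricity of each node (its greatest distance to any other): 1:3, 2:3, 3:3, 4:4, 5:2, 6:4, 7:3, 8:4, 9:3, 10:3, 11:3, 12:3, 13:4.
The maximum eccentricity is 4, realized for instance by the pair 8–13 via 8 – 2 – 3 – 6 – 13. So the diameter is 4.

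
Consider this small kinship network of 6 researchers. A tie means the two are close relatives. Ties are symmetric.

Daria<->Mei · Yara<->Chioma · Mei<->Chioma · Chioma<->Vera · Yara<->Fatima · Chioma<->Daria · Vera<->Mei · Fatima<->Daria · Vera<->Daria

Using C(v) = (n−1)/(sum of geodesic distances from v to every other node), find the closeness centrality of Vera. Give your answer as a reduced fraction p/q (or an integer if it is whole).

5/7

Distances from Vera: Chioma:1, Daria:1, Fatima:2, Mei:1, Yara:2. Sum = 7.
n = 6, so closeness = 5/7.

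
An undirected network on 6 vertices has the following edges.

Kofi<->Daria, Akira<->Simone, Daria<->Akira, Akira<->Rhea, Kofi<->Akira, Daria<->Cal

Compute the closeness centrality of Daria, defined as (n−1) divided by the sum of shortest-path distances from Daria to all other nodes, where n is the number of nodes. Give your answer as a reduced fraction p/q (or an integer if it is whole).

5/7

Distances from Daria: Akira:1, Cal:1, Kofi:1, Rhea:2, Simone:2. Sum = 7.
n = 6, so closeness = 5/7.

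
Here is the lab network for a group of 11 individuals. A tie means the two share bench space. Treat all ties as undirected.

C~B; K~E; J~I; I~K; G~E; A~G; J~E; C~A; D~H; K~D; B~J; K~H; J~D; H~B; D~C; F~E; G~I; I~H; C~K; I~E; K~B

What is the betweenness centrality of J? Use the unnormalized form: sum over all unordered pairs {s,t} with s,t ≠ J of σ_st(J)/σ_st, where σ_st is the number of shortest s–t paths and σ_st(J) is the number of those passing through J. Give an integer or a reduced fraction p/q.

Pairs whose geodesics pass through J — G–B: 2/6; G–D: 2/6; B–D: 1/4; B–F: 1/2; B–E: 1/2; B–I: 1/3; D–F: 1/2; D–E: 1/2; D–I: 1/3.
All other pairs contribute 0.
Summing the contributions gives betweenness(J) = 43/12.

43/12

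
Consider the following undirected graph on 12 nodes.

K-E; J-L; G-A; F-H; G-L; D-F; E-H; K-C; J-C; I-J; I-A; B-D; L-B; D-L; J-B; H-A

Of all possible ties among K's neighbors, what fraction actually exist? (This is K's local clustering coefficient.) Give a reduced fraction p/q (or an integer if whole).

K's neighbors: C and E (k = 2).
Possible neighbor pairs: C(2,2) = 1. Edges among them: none → e = 0.
Clustering(K) = 0/1.

0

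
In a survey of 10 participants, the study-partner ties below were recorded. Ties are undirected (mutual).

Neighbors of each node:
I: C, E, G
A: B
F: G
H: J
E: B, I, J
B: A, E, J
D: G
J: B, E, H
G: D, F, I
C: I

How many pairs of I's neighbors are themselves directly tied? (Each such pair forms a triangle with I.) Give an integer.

I's neighbors are C, E, and G, but none of them are tied to each other, so no triangle contains I.

0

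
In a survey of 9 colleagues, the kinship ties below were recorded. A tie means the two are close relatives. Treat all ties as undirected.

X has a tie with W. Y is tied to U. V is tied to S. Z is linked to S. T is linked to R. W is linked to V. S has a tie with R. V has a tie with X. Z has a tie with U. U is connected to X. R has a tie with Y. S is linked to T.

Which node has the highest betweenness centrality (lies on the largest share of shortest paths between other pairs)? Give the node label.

Unnormalized betweenness of each node: R:3, S:10, T:0, U:11/2, V:6, W:0, X:4, Y:2, Z:3/2.
S has the largest value, 10, making it the main broker — the node through which the most shortest paths run.

S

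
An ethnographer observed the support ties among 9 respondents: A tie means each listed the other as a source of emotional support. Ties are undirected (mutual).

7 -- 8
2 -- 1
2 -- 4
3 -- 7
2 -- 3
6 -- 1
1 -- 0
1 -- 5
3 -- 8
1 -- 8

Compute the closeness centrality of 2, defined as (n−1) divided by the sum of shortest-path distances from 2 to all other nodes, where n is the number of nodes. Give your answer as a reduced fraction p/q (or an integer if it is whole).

Distances from 2: 0:2, 1:1, 3:1, 4:1, 5:2, 6:2, 7:2, 8:2. Sum = 13.
n = 9, so closeness = 8/13.

8/13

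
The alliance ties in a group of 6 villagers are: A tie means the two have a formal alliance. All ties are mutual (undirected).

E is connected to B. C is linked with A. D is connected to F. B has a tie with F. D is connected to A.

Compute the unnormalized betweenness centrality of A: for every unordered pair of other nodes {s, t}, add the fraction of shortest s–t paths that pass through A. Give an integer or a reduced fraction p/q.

Pairs whose geodesics pass through A — D–C: 1; F–C: 1; C–B: 1; C–E: 1.
All other pairs contribute 0.
Summing the contributions gives betweenness(A) = 4.

4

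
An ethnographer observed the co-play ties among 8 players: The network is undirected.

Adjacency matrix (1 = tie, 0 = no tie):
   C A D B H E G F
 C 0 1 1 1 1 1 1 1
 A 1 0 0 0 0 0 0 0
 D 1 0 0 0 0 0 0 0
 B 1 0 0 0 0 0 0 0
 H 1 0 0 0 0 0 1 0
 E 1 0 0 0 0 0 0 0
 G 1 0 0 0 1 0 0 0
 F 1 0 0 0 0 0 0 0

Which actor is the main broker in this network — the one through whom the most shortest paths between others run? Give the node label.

Unnormalized betweenness of each node: A:0, B:0, C:20, D:0, E:0, F:0, G:0, H:0.
C has the largest value, 20, making it the main broker — the node through which the most shortest paths run.

C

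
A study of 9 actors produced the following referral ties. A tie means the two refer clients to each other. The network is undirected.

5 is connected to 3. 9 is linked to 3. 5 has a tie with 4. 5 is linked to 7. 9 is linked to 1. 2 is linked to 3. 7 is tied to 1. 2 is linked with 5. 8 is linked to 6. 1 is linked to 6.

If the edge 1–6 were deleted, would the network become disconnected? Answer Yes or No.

Yes

Without the 1–6 edge there is no alternate route between 1 and 6, so the network disconnects. It is a bridge.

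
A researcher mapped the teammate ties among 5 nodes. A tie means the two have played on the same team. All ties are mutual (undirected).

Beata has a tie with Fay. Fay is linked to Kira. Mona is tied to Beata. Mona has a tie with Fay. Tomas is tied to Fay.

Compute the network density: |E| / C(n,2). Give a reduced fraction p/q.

There are 5 edges and 5 nodes, so the maximum possible is C(5,2) = 10.
Density = 5/10 = 1/2.

1/2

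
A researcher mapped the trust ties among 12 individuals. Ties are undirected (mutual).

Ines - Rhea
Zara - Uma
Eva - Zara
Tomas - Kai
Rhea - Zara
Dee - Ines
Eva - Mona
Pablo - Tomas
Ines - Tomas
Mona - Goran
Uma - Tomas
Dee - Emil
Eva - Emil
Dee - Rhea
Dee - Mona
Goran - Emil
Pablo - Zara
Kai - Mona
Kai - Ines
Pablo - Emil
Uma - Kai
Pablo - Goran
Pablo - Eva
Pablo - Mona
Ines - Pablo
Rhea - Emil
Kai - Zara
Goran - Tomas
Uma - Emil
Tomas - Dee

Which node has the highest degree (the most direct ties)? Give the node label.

Pablo

Degrees — Dee:5, Emil:6, Eva:4, Goran:4, Ines:5, Kai:5, Mona:5, Pablo:7, Rhea:4, Tomas:6, Uma:4, Zara:5.
The maximum is 7, attained only by Pablo.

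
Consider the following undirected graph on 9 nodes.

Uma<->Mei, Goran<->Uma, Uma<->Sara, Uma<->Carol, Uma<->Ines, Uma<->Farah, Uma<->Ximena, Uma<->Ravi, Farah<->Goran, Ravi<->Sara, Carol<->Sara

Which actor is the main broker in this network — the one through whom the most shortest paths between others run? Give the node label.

Uma

Unnormalized betweenness of each node: Carol:0, Farah:0, Goran:0, Ines:0, Mei:0, Ravi:0, Sara:1/2, Uma:49/2, Ximena:0.
Uma has the largest value, 49/2, making it the main broker — the node through which the most shortest paths run.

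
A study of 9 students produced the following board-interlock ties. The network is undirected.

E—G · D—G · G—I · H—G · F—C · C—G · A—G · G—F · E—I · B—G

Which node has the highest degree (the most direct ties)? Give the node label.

G

Degrees — A:1, B:1, C:2, D:1, E:2, F:2, G:8, H:1, I:2.
The maximum is 8, attained only by G.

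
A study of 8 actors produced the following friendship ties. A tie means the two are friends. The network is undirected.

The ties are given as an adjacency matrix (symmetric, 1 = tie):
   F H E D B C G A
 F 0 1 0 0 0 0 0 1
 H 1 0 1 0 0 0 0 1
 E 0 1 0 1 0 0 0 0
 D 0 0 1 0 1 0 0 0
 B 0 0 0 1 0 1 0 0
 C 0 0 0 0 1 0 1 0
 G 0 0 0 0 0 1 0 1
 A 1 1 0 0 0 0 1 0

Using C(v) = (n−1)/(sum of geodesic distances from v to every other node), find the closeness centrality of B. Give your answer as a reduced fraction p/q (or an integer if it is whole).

7/16

Distances from B: A:3, C:1, D:1, E:2, F:4, G:2, H:3. Sum = 16.
n = 8, so closeness = 7/16.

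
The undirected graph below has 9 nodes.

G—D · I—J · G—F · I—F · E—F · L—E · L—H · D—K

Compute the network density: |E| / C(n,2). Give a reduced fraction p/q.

There are 8 edges and 9 nodes, so the maximum possible is C(9,2) = 36.
Density = 8/36 = 2/9.

2/9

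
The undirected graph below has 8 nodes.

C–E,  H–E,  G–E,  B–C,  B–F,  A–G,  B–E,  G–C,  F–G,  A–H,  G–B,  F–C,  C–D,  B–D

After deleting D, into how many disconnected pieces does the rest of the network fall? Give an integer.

D's neighbors (B and C) remain reachable from one another through other ties, so the rest of the network stays in one piece.

1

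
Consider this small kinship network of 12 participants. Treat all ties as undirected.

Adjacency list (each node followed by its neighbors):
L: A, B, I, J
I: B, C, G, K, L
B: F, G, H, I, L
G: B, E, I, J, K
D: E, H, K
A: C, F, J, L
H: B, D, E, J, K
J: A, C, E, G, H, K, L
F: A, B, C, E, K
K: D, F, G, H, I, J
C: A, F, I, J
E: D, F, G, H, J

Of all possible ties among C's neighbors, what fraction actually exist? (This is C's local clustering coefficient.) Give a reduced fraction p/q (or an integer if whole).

1/3

C's neighbors: A, F, I, and J (k = 4).
Possible neighbor pairs: C(4,2) = 6. Edges among them: A–F, A–J → e = 2.
Clustering(C) = 2/6 = 1/3.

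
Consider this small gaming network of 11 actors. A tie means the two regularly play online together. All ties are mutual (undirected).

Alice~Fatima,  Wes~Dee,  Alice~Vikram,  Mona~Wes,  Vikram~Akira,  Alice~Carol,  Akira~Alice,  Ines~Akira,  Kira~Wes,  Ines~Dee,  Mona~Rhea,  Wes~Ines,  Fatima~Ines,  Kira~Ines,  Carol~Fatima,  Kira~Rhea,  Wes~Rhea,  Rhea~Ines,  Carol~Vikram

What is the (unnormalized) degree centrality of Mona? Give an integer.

Mona is directly tied to Rhea and Wes. That is 2 neighbors, so the degree of Mona is 2.

2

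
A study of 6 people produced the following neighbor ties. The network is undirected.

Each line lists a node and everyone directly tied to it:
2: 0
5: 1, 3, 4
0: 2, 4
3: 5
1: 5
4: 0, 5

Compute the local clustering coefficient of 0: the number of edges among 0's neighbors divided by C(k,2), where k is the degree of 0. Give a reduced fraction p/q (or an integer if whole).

0

0's neighbors: 2 and 4 (k = 2).
Possible neighbor pairs: C(2,2) = 1. Edges among them: none → e = 0.
Clustering(0) = 0/1.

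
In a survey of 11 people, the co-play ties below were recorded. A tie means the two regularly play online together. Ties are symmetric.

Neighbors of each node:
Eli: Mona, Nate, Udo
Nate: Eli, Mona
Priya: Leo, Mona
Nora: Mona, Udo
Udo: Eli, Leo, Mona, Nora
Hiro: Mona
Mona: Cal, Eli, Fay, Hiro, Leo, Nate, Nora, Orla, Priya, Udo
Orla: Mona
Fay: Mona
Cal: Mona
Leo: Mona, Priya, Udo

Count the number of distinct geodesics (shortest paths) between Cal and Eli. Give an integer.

1

The shortest distance is 2, and the only length-2 path is Cal–Mona–Eli. So there is exactly 1 shortest path.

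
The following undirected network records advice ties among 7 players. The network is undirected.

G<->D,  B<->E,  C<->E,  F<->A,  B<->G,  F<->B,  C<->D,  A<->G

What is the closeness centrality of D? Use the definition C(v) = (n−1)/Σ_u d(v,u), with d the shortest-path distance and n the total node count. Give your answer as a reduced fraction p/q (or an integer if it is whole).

6/11

Distances from D: A:2, B:2, C:1, E:2, F:3, G:1. Sum = 11.
n = 7, so closeness = 6/11.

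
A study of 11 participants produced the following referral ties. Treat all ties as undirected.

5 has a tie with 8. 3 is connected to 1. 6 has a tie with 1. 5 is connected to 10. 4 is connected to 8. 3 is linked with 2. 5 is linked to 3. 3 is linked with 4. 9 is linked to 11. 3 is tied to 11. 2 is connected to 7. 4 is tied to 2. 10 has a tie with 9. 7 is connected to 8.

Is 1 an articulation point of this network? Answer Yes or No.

Yes

Removing 1 leaves {2, 3, 4, 5, 7, 8, 9, 10, and 11} with no path to {6}, so the network splits into 2 components. 1 is a cut vertex.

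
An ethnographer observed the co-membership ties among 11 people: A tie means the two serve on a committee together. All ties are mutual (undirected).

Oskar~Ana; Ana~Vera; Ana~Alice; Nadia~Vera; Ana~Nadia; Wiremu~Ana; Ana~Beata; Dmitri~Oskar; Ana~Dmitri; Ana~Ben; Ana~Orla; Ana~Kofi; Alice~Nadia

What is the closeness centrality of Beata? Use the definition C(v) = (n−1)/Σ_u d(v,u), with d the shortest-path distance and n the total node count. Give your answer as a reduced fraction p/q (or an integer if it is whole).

10/19

Distances from Beata: Alice:2, Ana:1, Ben:2, Dmitri:2, Kofi:2, Nadia:2, Orla:2, Oskar:2, Vera:2, Wiremu:2. Sum = 19.
n = 11, so closeness = 10/19.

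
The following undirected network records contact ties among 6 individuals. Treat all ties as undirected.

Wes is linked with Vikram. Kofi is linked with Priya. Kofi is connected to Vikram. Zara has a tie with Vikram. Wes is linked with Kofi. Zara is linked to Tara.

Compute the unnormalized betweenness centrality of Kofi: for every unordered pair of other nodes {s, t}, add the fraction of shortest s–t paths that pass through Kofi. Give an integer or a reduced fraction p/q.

4

Pairs whose geodesics pass through Kofi — Wes–Priya: 1; Vikram–Priya: 1; Tara–Priya: 1; Priya–Zara: 1.
All other pairs contribute 0.
Summing the contributions gives betweenness(Kofi) = 4.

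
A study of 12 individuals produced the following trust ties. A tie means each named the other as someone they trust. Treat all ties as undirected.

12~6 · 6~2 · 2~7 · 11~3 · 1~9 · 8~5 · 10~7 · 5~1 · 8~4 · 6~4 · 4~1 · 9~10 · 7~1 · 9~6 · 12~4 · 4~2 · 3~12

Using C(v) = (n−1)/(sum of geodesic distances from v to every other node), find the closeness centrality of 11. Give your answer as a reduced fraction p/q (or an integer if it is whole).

Distances from 11: 1:4, 2:4, 3:1, 4:3, 5:5, 6:3, 7:5, 8:4, 9:4, 10:5, 12:2. Sum = 40.
n = 12, so closeness = 11/40.

11/40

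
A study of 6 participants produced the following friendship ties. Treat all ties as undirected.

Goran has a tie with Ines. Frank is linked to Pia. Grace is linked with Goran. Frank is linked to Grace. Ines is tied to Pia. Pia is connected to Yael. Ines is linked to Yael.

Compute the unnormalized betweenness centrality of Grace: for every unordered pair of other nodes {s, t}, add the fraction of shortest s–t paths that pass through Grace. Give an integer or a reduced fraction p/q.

1

Pairs whose geodesics pass through Grace — Frank–Goran: 1.
All other pairs contribute 0.
Summing the contributions gives betweenness(Grace) = 1.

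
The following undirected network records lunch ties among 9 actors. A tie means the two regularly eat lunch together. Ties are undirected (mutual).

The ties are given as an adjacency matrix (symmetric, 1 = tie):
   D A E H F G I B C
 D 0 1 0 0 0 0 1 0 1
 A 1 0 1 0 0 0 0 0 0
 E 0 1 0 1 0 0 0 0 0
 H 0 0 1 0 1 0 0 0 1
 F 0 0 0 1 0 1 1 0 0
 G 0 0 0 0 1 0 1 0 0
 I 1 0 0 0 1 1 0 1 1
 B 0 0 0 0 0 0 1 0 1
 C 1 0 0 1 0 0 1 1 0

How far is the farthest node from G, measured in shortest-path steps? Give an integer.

Distances from G: A:3, B:2, C:2, D:2, E:3, F:1, H:2, I:1.
The largest is 3 (to E and A), so the eccentricity of G is 3.

3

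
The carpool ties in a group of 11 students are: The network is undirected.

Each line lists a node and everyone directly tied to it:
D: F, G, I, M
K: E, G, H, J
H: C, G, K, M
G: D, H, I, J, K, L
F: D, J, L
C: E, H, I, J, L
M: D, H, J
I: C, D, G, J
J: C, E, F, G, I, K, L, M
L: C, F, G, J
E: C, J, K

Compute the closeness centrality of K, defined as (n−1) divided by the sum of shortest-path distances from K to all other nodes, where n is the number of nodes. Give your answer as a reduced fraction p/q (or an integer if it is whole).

5/8

Distances from K: C:2, D:2, E:1, F:2, G:1, H:1, I:2, J:1, L:2, M:2. Sum = 16.
n = 11, so closeness = 10/16 = 5/8.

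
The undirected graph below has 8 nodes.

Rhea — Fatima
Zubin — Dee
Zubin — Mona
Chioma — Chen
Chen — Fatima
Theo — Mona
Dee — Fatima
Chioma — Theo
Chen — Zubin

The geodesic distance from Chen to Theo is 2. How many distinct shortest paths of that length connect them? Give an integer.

1

The shortest distance is 2, and the only length-2 path is Chen–Chioma–Theo. So there is exactly 1 shortest path.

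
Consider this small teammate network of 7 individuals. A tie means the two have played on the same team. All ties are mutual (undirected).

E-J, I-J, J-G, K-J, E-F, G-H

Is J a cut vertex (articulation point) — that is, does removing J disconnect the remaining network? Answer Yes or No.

Yes

Removing J leaves {E and F} with no path to {G and H}, so the network splits into 4 components. J is a cut vertex.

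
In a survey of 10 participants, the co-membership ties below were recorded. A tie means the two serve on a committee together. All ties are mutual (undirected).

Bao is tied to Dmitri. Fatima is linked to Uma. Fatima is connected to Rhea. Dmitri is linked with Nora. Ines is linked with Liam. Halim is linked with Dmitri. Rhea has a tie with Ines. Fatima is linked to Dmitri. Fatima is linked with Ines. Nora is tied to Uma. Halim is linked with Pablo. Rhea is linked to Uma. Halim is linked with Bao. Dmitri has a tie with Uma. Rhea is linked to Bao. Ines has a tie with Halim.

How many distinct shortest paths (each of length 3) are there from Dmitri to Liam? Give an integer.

The shortest distance is 3. The length-3 paths are: Dmitri–Halim–Ines–Liam; Dmitri–Fatima–Ines–Liam.
That gives 2 distinct shortest paths.

2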